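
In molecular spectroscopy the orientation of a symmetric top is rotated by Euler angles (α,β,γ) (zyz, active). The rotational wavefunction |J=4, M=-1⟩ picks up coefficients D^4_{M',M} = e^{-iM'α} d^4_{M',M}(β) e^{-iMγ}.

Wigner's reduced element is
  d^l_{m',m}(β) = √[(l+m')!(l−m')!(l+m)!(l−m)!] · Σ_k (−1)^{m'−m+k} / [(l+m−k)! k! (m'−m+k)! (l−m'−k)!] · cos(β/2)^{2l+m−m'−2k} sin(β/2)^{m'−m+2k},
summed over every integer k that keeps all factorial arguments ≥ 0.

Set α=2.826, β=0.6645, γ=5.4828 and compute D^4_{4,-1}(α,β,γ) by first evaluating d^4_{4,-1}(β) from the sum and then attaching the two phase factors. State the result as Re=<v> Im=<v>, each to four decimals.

Re=-0.0209 Im=-0.0104

First d^4_{4,-1}(β=0.6645), then the phase factors e^{-i(4)α} and e^{-i(-1)γ}:
c=cos(0.6645/2)=0.945311, s=sin(0.6645/2)=0.326171; N=√[40320·1·6·120]=5387.986637
k∈{0} keeps every argument non-negative
  k=0: (−1)^5·5387.9866/(720)·0.9453^3·0.3262^5 = -0.023337
d^4_{4,-1}(0.6645) = -0.023337
D = (+0.303559+0.952813i)·(-0.023337)·(+0.696430-0.717624i) = -0.020890-0.010402i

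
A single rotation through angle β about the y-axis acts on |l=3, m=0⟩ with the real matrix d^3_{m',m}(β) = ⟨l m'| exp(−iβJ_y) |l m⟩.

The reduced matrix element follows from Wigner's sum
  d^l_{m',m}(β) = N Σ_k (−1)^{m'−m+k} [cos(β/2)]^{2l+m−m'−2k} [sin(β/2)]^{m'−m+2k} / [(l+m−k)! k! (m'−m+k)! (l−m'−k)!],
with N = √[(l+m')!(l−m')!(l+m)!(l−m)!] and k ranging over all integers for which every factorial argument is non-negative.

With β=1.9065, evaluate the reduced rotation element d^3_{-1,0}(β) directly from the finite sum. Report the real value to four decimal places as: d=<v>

d^3_{-1,0}(β=1.9065) via Wigner's sum:
Half-angle: c=0.579036, s=0.815302. N=√(2·24·6·6)=41.569219
k: max(0,(0)−(-1))=1 … min(3+(0),3−(-1))=3
  k=1: (−1)^0·41.5692/(12)·0.5790^5·0.8153^1 = +0.183839
  k=2: (−1)^1·41.5692/(4)·0.5790^3·0.8153^3 = -1.093414
  k=3: (−1)^2·41.5692/(12)·0.5790^1·0.8153^5 = +0.722584
d^3_{-1,0}(1.9065) = +0.183839 -1.093414 +0.722584 = -0.186991

d=-0.1870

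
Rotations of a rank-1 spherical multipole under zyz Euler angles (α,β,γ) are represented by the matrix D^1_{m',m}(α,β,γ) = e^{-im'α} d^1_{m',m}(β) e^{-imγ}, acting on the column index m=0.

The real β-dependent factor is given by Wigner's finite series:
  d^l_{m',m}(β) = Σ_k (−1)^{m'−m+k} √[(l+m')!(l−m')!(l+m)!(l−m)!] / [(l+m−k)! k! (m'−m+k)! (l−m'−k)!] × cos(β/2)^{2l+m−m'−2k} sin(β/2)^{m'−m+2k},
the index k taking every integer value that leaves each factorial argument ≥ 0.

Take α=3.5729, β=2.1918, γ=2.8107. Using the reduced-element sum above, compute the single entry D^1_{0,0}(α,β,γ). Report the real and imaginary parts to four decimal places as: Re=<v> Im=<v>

Re=-0.5819 Im=0.0000

D^1_{0,0}(3.5729,2.1918,2.8107) = e^{-i·0·3.5729}·d^1_{0,0}(2.1918)·e^{-i·0·2.8107}. Compute d first:
With c≡cos(β/2)=0.457246 and s≡sin(β/2)=0.889340, N=[1·1·1·1]^{1/2}=1.000000
k: max(0,(0)−(0))=0 … min(1+(0),1−(0))=1
  k=0: (−1)^0·1.0000/(1)·0.4572^2·0.8893^0 = +0.209074
  k=1: (−1)^1·1.0000/(1)·0.4572^0·0.8893^2 = -0.790926
d^1_{0,0}(2.1918) = +0.209074 -0.790926 = -0.581852
Phases: e^{-i·(0)·3.5729}=+1.000000+0.000000i, e^{-i·(0)·2.8107}=+1.000000+0.000000i ⇒ D=-0.581852+0.000000i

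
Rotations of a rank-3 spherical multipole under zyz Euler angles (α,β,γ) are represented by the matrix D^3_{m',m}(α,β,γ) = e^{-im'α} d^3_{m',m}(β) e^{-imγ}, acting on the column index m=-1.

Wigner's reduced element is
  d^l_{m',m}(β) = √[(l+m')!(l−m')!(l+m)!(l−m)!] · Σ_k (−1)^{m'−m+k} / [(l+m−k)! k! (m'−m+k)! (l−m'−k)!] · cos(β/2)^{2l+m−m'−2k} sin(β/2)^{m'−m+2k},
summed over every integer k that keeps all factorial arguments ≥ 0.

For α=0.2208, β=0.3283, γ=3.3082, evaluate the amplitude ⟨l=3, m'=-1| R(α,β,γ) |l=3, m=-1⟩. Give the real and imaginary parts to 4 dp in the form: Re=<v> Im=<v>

Re=-0.6702 Im=-0.2734

First d^3_{-1,-1}(β=0.3283), then the phase factors e^{-i(-1)α} and e^{-i(-1)γ}:
Half-angle: c=0.986558, s=0.163414. N=√(2·24·2·24)=48.000000
The bounds max(0,m−m')=0 and min(l+m,l−m')=2 give 3 terms
  k=0: (−1)^0·48.0000/(48)·0.9866^6·0.1634^0 = +0.922008
  k=1: (−1)^1·48.0000/(6)·0.9866^4·0.1634^2 = -0.202375
  k=2: (−1)^2·48.0000/(8)·0.9866^2·0.1634^4 = +0.004164
d^3_{-1,-1}(0.3283) = +0.922008 -0.202375 +0.004164 = +0.723797
Attach z-rotation phases: D = e^{-i(-1)(0.2208)}·(+0.723797)·e^{-i(-1)(3.3082)} = -0.670158-0.273443i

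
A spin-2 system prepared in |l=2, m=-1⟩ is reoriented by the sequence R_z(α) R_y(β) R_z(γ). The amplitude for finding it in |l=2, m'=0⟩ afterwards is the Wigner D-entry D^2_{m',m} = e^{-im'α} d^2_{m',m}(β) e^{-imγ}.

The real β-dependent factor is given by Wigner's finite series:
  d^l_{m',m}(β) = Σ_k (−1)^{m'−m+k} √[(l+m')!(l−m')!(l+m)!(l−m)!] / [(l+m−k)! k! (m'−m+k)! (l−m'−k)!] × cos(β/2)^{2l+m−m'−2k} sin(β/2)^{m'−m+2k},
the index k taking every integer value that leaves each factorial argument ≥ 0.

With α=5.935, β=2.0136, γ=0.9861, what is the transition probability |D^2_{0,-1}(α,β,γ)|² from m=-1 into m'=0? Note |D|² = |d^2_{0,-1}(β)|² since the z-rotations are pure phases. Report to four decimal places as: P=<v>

First d^2_{0,-1}(β=2.0136), then the phase factors e^{-i(0)α} and e^{-i(-1)γ}:
With c≡cos(β/2)=0.534568 and s≡sin(β/2)=0.845126, N=[2·2·1·6]^{1/2}=4.898979
Admissible k: 0..1 (factorial args all ≥0)
  k=0: (−1)^1·4.8990/(2)·0.5346^3·0.8451^1 = -0.316232
  k=1: (−1)^2·4.8990/(2)·0.5346^1·0.8451^3 = +0.790391
d^2_{0,-1}(2.0136) = -0.316232 +0.790391 = +0.474160
|D^2_{0,-1}|² = |d^2_{0,-1}(β)|² = (+0.474160)² = 0.224827 (the z-rotation phases have unit modulus)

P=0.2248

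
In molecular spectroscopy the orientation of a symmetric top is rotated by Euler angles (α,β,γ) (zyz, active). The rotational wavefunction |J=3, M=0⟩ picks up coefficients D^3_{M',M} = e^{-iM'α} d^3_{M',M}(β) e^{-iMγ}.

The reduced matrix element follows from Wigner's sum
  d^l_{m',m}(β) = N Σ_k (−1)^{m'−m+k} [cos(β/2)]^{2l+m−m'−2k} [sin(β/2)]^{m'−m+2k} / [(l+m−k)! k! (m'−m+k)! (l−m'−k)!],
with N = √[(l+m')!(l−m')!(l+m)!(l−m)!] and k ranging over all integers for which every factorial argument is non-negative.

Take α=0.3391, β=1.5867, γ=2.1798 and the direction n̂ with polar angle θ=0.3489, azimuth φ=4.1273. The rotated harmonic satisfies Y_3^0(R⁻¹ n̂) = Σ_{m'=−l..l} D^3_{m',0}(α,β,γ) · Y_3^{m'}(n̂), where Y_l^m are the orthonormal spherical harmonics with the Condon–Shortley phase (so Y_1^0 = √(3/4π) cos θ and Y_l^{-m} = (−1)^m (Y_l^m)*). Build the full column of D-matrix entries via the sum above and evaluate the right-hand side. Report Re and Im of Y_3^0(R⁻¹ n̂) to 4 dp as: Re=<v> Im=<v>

Need the full column D^3_{m',0} for m'=−3..3 at α=0.3391, β=1.5867, γ=2.1798.
cos(β/2)=0.701462, sin(β/2)=0.712707
d^3_{-3,0}: single k=3 term ⇒ +0.558805;  D = +0.293744+0.475371i
d^3_{-2,0}: k∈[2..3] ⇒ +0.673595 -0.695365 = -0.021771;  D = -0.016953-0.013659i
d^3_{-1,0}: k∈[1..3] ⇒ +0.419297 -1.298545 +0.446838 = -0.432410;  D = -0.407787-0.143836i
d^3_{0,0}: k∈[0..3] ⇒ +0.119131 -1.106829 +1.142602 -0.131059 = +0.023844;  D = +0.023844+0.000000i
d^3_{1,0}: k∈[0..2] ⇒ -0.419297 +1.298545 -0.446838 = +0.432410;  D = +0.407787-0.143836i
d^3_{2,0}: k∈[0..1] ⇒ +0.673595 -0.695365 = -0.021771;  D = -0.016953+0.013659i
d^3_{3,0}: single k=0 term ⇒ -0.558805;  D = -0.293744+0.475371i
Y_3^{m'}(θ=0.3489,φ=4.1273) and Σ D·Y over m':
  (+0.2937+0.4754i)·(+0.0164+0.0031i)  (-0.0170-0.0137i)·(-0.0438-0.1034i)  (-0.4078-0.1438i)·(-0.2084+0.3146i)  (+0.0238+0.0000i)·(+0.4965+0.0000i)  (+0.4078-0.1438i)·(+0.2084+0.3146i)  (-0.0170+0.0137i)·(-0.0438+0.1034i)  (-0.2937+0.4754i)·(-0.0164+0.0031i)
Y_3^0(R⁻¹ n̂) = +0.277697+0.000000i

Re=0.2777 Im=0.0000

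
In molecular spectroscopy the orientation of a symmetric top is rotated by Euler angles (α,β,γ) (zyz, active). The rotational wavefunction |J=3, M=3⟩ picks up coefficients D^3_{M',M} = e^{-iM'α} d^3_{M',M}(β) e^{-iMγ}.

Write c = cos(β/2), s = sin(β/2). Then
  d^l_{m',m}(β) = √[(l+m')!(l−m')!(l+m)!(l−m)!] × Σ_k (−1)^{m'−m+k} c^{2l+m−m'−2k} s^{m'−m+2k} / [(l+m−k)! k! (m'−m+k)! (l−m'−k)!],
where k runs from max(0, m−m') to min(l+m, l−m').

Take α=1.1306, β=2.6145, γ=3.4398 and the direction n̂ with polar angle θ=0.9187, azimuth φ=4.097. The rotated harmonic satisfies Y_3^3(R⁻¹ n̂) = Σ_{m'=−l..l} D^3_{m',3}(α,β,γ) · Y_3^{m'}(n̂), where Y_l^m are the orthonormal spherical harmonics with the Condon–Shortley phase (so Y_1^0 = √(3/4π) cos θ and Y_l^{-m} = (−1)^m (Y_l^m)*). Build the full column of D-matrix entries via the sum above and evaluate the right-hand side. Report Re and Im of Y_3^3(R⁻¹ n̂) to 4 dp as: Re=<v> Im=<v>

Need the full column D^3_{m',3} for m'=−3..3 at α=1.1306, β=2.6145, γ=3.4398.
cos(β/2)=0.260506, sin(β/2)=0.965472
d^3_{-3,3}: single k=6 term ⇒ +0.809914;  D = +0.647487-0.486540i
d^3_{-2,3}: single k=5 term ⇒ +0.535294;  D = -0.108559-0.524170i
d^3_{-1,3}: single k=4 term ⇒ +0.228371;  D = -0.222042-0.053392i
d^3_{0,3}: single k=3 term ⇒ +0.071152;  D = -0.044528+0.055497i
d^3_{1,3}: single k=2 term ⇒ +0.016626;  D = +0.007298+0.014939i
d^3_{2,3}: single k=1 term ⇒ +0.002837;  D = +0.002837-0.000040i
d^3_{3,3}: single k=0 term ⇒ +0.000313;  D = +0.000129-0.000285i
Y_3^{m'}(θ=0.9187,φ=4.097) and Σ D·Y over m':
  (+0.6475-0.4865i)·(+0.2016+0.0570i)  (-0.1086-0.5242i)·(-0.1307-0.3694i)  (-0.2220-0.0534i)·(-0.1248+0.1765i)  (-0.0445+0.0555i)·(-0.2624+0.0000i)  (+0.0073+0.0149i)·(+0.1248+0.1765i)  (+0.0028-0.0000i)·(-0.1307+0.3694i)  (+0.0001-0.0003i)·(-0.2016+0.0570i)
Y_3^3(R⁻¹ n̂) = +0.025537+0.004570i

Re=0.0255 Im=0.0046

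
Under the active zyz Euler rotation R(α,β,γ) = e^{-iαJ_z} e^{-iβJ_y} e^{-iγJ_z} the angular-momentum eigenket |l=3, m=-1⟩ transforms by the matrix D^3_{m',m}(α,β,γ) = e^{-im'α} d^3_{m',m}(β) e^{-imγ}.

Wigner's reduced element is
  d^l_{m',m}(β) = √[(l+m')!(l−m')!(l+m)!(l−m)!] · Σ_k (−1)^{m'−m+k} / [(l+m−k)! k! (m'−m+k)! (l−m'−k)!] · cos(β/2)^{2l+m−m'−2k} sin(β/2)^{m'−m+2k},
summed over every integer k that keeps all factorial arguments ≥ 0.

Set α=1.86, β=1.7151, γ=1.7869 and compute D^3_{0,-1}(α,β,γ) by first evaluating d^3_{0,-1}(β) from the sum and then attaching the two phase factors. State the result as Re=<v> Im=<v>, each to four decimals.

Split into d^3_{0,-1}(β=1.7151) × two z-phases.
c=cos(1.7151/2)=0.654292, s=sin(1.7151/2)=0.756242; N=√[6·6·2·24]=41.569219
Admissible k: 0..2 (factorial args all ≥0)
  k=0: (−1)^1·41.5692/(12)·0.6543^5·0.7562^1 = -0.314130
  k=1: (−1)^2·41.5692/(4)·0.6543^3·0.7562^3 = +1.258952
  k=2: (−1)^3·41.5692/(12)·0.6543^1·0.7562^5 = -0.560616
d^3_{0,-1}(1.7151) = -0.314130 +1.258952 -0.560616 = +0.384205
D = (+1.000000+0.000000i)·(+0.384205)·(-0.214426+0.976740i) = -0.082383+0.375269i

Re=-0.0824 Im=0.3753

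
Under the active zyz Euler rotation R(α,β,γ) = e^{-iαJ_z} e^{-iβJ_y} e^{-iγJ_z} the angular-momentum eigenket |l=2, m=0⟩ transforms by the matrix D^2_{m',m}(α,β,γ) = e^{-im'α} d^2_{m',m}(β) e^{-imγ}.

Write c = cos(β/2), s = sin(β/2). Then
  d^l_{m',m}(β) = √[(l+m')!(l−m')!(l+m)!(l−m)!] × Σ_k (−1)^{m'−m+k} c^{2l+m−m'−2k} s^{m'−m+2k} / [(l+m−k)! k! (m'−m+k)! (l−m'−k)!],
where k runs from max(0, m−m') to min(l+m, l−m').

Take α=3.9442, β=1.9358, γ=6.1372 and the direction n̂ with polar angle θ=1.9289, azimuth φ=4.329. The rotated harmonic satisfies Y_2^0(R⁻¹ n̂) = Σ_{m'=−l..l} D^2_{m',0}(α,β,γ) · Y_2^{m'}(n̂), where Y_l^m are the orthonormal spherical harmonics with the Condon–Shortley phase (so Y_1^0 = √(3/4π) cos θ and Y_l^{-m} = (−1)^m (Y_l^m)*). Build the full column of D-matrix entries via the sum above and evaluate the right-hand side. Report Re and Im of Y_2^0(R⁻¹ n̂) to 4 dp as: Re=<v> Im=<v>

Re=0.5135 Im=0.0000

Need the full column D^2_{m',0} for m'=−2..2 at α=3.9442, β=1.9358, γ=6.1372.
cos(β/2)=0.567031, sin(β/2)=0.823697
d^2_{-2,0}: single k=2 term ⇒ +0.534347;  D = -0.018388+0.534030i
d^2_{-1,0}: k∈[1..2] ⇒ +0.367843 -0.776219 = -0.408376;  D = +0.283753+0.293692i
d^2_{0,0}: k∈[0..2] ⇒ +0.103377 -0.872585 +0.460330 = -0.308877;  D = -0.308877+0.000000i
d^2_{1,0}: k∈[0..1] ⇒ -0.367843 +0.776219 = +0.408376;  D = -0.283753+0.293692i
d^2_{2,0}: single k=0 term ⇒ +0.534347;  D = -0.018388-0.534030i
Y_2^{m'}(θ=1.9289,φ=4.329) and Σ D·Y over m':
  (-0.0184+0.5340i)·(-0.2440-0.2351i)  (+0.2838+0.2937i)·(+0.0949-0.2352i)  (-0.3089+0.0000i)·(-0.1992+0.0000i)  (-0.2838+0.2937i)·(-0.0949-0.2352i)  (-0.0184-0.5340i)·(-0.2440+0.2351i)
Y_2^0(R⁻¹ n̂) = +0.513549-0.000000i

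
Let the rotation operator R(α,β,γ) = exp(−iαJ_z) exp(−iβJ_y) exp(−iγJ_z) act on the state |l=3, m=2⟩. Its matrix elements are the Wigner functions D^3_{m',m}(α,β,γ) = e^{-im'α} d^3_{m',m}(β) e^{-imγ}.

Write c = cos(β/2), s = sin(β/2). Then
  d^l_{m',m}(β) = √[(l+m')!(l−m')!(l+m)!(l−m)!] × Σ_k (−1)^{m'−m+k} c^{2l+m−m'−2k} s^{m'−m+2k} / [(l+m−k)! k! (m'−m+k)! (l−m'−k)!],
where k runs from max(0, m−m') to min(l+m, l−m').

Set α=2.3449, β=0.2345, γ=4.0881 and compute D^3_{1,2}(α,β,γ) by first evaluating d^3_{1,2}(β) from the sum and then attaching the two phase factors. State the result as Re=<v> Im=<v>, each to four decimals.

D^3_{1,2}(2.3449,0.2345,4.0881) = e^{-i·1·2.3449}·d^3_{1,2}(0.2345)·e^{-i·2·4.0881}. Compute d first:
With c≡cos(β/2)=0.993134 and s≡sin(β/2)=0.116982, N=[24·2·120·1]^{1/2}=75.894664
k: max(0,(2)−(1))=1 … min(3+(2),3−(1))=2
  k=1: (−1)^0·75.8947/(24)·0.9931^5·0.1170^1 = +0.357402
  k=2: (−1)^1·75.8947/(12)·0.9931^3·0.1170^3 = -0.009918
d^3_{1,2}(0.2345) = +0.357402 -0.009918 = +0.347484
D = (-0.699075-0.715048i)·(+0.347484)·(-0.316672-0.948535i) = -0.158755+0.309099i

Re=-0.1588 Im=0.3091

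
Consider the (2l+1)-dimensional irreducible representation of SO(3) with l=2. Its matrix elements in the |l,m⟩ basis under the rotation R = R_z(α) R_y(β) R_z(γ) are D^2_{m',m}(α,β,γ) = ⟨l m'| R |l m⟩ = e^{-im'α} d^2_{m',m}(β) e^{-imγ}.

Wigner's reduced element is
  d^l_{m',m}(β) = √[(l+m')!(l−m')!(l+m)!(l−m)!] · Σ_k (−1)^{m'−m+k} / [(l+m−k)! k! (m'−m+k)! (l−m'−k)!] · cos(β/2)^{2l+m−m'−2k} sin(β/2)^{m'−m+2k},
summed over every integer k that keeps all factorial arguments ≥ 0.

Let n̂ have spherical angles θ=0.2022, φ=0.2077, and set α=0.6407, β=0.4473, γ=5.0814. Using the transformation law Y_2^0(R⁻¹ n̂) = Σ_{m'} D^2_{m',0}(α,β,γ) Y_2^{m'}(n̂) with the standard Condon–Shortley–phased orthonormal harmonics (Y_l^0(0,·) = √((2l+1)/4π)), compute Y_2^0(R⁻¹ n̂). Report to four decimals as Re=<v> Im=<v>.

Need the full column D^2_{m',0} for m'=−2..2 at α=0.6407, β=0.4473, γ=5.0814.
cos(β/2)=0.975094, sin(β/2)=0.221790
d^2_{-2,0}: single k=2 term ⇒ +0.114565;  D = +0.032694+0.109801i
d^2_{-1,0}: k∈[1..2] ⇒ +0.503684 -0.026058 = +0.477625;  D = +0.382901+0.285504i
d^2_{0,0}: k∈[0..2] ⇒ +0.904038 -0.187085 +0.002420 = +0.719373;  D = +0.719373+0.000000i
d^2_{1,0}: k∈[0..1] ⇒ -0.503684 +0.026058 = -0.477625;  D = -0.382901+0.285504i
d^2_{2,0}: single k=0 term ⇒ +0.114565;  D = +0.032694-0.109801i
Y_2^{m'}(θ=0.2022,φ=0.2077) and Σ D·Y over m':
  (+0.0327+0.1098i)·(+0.0143-0.0063i)  (+0.3829+0.2855i)·(+0.1487-0.0313i)  (+0.7194+0.0000i)·(+0.5926+0.0000i)  (-0.3829+0.2855i)·(-0.1487-0.0313i)  (+0.0327-0.1098i)·(+0.0143+0.0063i)
Y_2^0(R⁻¹ n̂) = +0.560416+0.000000i

Re=0.5604 Im=0.0000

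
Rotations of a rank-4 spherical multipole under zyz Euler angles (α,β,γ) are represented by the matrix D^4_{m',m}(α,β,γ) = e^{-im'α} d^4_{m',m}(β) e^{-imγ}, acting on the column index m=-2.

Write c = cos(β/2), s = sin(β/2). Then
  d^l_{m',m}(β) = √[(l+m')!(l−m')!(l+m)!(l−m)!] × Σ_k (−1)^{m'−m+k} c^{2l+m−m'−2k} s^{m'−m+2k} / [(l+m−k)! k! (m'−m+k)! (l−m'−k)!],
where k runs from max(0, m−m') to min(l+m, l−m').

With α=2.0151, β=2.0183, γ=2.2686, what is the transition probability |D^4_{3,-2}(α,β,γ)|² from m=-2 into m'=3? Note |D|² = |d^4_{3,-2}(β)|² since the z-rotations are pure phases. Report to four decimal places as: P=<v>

P=0.0136

Split into d^4_{3,-2}(β=2.0183) × two z-phases.
c=cos(2.0183/2)=0.532580, s=sin(2.0183/2)=0.846379; N=√[5040·1·2·720]=2693.993318
Admissible k: 0..1 (factorial args all ≥0)
  k=0: (−1)^5·2693.9933/(240)·0.5326^3·0.8464^5 = -0.736489
  k=1: (−1)^6·2693.9933/(720)·0.5326^1·0.8464^7 = +0.620019
d^4_{3,-2}(2.0183) = -0.736489 +0.620019 = -0.116470
|D^4_{3,-2}|² = |d^4_{3,-2}(β)|² = (-0.116470)² = 0.013565 (the z-rotation phases have unit modulus)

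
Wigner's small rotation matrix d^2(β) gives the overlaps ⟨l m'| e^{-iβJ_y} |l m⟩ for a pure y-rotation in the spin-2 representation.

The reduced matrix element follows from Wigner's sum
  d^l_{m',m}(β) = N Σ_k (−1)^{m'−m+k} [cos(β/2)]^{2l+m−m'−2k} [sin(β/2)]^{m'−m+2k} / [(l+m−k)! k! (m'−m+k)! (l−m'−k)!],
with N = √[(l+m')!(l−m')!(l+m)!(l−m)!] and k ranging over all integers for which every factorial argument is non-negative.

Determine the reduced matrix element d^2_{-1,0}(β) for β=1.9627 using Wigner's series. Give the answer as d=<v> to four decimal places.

d=-0.4323

d^2_{-1,0}(β=1.9627) via Wigner's sum:
Half-angle: c=0.555901, s=0.831249. N=√(1·6·2·2)=4.898979
The bounds max(0,m−m')=1 and min(l+m,l−m')=2 give 2 terms
  k=1: (−1)^0·4.8990/(2)·0.5559^3·0.8312^1 = +0.349783
  k=2: (−1)^1·4.8990/(2)·0.5559^1·0.8312^3 = -0.782106
d^2_{-1,0}(1.9627) = +0.349783 -0.782106 = -0.432323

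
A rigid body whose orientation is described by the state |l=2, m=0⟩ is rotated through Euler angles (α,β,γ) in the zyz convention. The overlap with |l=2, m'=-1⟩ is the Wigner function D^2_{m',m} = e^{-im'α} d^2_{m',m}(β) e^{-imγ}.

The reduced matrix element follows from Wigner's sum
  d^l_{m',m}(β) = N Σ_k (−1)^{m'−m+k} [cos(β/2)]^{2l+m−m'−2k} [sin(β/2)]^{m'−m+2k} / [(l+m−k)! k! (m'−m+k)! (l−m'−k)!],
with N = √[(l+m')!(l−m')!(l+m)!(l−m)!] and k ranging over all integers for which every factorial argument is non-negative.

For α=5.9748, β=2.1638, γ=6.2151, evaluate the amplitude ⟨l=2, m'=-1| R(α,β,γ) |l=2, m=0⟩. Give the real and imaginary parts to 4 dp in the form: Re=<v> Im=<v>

Re=-0.5408 Im=0.1723

Split into d^2_{-1,0}(β=2.1638) × two z-phases.
With c≡cos(β/2)=0.469652 and s≡sin(β/2)=0.882852, N=[1·6·2·2]^{1/2}=4.898979
k∈{1,2} keeps every argument non-negative
  k=1: (−1)^0·4.8990/(2)·0.4697^3·0.8829^1 = +0.224022
  k=2: (−1)^1·4.8990/(2)·0.4697^1·0.8829^3 = -0.791617
d^2_{-1,0}(2.1638) = +0.224022 -0.791617 = -0.567594
Phases: e^{-i·(-1)·5.9748}=+0.952825-0.303521i, e^{-i·(0)·6.2151}=+1.000000+0.000000i ⇒ D=-0.540818+0.172277i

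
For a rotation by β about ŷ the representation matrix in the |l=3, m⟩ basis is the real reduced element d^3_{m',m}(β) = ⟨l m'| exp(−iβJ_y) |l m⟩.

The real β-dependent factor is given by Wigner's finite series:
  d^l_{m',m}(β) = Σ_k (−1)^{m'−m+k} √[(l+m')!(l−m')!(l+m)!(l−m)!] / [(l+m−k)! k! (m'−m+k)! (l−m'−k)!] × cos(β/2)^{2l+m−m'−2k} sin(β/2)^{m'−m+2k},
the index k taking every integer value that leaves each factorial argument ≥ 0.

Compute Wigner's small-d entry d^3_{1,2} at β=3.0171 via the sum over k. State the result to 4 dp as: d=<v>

d=-0.0015

d^3_{1,2}(β=3.0171) via Wigner's sum:
Half-angle: c=0.062206, s=0.998063. N=√(24·2·120·1)=75.894664
k∈{1,2} keeps every argument non-negative
  k=1: (−1)^0·75.8947/(24)·0.0622^5·0.9981^1 = +0.000003
  k=2: (−1)^1·75.8947/(12)·0.0622^3·0.9981^3 = -0.001514
d^3_{1,2}(3.0171) = +0.000003 -0.001514 = -0.001511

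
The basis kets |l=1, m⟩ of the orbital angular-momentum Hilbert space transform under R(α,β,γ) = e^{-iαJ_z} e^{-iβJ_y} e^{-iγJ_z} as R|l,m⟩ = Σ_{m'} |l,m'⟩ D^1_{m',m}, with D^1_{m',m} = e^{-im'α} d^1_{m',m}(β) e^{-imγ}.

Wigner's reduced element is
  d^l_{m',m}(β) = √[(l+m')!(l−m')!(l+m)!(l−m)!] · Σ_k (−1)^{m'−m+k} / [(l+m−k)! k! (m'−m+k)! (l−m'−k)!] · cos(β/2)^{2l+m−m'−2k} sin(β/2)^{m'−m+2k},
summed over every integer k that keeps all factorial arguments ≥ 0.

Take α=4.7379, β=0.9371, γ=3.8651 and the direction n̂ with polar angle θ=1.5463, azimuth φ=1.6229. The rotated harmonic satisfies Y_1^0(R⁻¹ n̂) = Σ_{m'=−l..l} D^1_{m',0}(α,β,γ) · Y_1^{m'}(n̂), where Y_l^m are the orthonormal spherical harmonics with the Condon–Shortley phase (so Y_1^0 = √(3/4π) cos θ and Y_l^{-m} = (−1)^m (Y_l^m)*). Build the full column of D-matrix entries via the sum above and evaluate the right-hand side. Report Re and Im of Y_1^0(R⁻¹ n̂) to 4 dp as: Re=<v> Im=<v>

Re=-0.3864 Im=0.0000

Need the full column D^1_{m',0} for m'=−1..1 at α=4.7379, β=0.9371, γ=3.8651.
cos(β/2)=0.892224, sin(β/2)=0.451593
d^1_{-1,0}: single k=1 term ⇒ +0.569818;  D = +0.014535-0.569633i
d^1_{0,0}: k∈[0..1] ⇒ +0.796064 -0.203936 = +0.592127;  D = +0.592127+0.000000i
d^1_{1,0}: single k=0 term ⇒ -0.569818;  D = -0.014535-0.569633i
Y_1^{m'}(θ=1.5463,φ=1.6229) and Σ D·Y over m':
  (+0.0145-0.5696i)·(-0.0180-0.3449i)  (+0.5921+0.0000i)·(+0.0120+0.0000i)  (-0.0145-0.5696i)·(+0.0180-0.3449i)
Y_1^0(R⁻¹ n̂) = -0.386394+0.000000i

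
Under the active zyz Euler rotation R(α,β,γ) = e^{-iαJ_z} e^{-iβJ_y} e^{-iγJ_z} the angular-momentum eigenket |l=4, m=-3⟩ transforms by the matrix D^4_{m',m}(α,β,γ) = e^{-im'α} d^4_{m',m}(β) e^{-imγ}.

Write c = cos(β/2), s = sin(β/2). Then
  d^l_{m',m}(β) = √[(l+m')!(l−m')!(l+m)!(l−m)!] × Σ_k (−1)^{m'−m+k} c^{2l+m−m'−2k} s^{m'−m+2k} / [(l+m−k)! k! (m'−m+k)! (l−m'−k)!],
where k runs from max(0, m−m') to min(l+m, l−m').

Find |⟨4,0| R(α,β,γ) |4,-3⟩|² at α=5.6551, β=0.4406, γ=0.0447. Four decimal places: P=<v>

D^4_{0,-3}(5.6551,0.4406,0.0447) = e^{-i·0·5.6551}·d^4_{0,-3}(0.4406)·e^{-i·-3·0.0447}. Compute d first:
c=cos(0.4406/2)=0.975832, s=sin(0.4406/2)=0.218522; N=√[24·24·1·5040]=1703.830978
k: max(0,(-3)−(0))=0 … min(4+(-3),4−(0))=1
  k=0: (−1)^3·1703.8310/(144)·0.9758^5·0.2185^3 = -0.109251
  k=1: (−1)^4·1703.8310/(144)·0.9758^3·0.2185^5 = +0.005479
d^4_{0,-3}(0.4406) = -0.109251 +0.005479 = -0.103773
|D^4_{0,-3}|² = |d^4_{0,-3}(β)|² = (-0.103773)² = 0.010769 (the z-rotation phases have unit modulus)

P=0.0108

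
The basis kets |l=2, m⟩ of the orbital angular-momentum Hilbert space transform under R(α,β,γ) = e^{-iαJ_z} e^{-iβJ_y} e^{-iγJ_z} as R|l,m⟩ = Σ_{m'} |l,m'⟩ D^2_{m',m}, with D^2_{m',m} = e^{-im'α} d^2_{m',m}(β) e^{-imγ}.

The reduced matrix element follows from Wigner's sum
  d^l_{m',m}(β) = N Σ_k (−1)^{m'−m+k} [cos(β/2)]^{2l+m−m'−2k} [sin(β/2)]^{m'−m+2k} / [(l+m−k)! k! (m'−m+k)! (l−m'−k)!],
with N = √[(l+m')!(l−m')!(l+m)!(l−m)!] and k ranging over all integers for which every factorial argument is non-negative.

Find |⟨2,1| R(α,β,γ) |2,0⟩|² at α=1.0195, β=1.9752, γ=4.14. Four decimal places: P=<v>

Split into d^2_{1,0}(β=1.9752) × two z-phases.
Half-angle: c=0.550695, s=0.834707. N=√(6·1·2·2)=4.898979
The bounds max(0,m−m')=0 and min(l+m,l−m')=1 give 2 terms
  k=0: (−1)^1·4.8990/(2)·0.5507^3·0.8347^1 = -0.341462
  k=1: (−1)^2·4.8990/(2)·0.5507^1·0.8347^3 = +0.784492
d^2_{1,0}(1.9752) = -0.341462 +0.784492 = +0.443030
|D^2_{1,0}|² = |d^2_{1,0}(β)|² = (+0.443030)² = 0.196275 (the z-rotation phases have unit modulus)

P=0.1963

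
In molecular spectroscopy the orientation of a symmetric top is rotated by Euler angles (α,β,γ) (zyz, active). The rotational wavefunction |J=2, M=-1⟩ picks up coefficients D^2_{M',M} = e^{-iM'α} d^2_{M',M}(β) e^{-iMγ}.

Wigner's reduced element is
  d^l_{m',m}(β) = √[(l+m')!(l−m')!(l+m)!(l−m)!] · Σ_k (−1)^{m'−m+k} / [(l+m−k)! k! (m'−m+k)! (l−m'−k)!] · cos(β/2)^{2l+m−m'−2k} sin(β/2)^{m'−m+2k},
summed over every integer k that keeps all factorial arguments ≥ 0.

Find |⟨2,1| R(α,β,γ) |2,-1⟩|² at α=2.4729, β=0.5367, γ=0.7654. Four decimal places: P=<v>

P=0.0365

Split into d^2_{1,-1}(β=0.5367) × two z-phases.
With c≡cos(β/2)=0.964210 and s≡sin(β/2)=0.265141, N=[6·1·1·6]^{1/2}=6.000000
k∈{0,1} keeps every argument non-negative
  k=0: (−1)^2·6.0000/(2)·0.9642^2·0.2651^2 = +0.196073
  k=1: (−1)^3·6.0000/(6)·0.9642^0·0.2651^4 = -0.004942
d^2_{1,-1}(0.5367) = +0.196073 -0.004942 = +0.191131
|D^2_{1,-1}|² = |d^2_{1,-1}(β)|² = (+0.191131)² = 0.036531 (the z-rotation phases have unit modulus)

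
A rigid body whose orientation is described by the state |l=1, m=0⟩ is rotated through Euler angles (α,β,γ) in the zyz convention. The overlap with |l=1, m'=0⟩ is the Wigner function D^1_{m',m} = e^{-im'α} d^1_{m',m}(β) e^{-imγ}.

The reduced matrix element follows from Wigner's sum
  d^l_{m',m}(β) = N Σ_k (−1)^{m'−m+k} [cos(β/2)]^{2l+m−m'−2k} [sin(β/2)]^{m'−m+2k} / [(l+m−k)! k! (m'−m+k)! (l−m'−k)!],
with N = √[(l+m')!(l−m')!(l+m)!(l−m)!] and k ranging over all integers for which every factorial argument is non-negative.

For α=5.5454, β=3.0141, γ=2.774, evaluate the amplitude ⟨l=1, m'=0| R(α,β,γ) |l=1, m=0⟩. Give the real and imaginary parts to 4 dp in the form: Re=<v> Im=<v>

Split into d^1_{0,0}(β=3.0141) × two z-phases.
With c≡cos(β/2)=0.063703 and s≡sin(β/2)=0.997969, N=[1·1·1·1]^{1/2}=1.000000
k: max(0,(0)−(0))=0 … min(1+(0),1−(0))=1
  k=0: (−1)^0·1.0000/(1)·0.0637^2·0.9980^0 = +0.004058
  k=1: (−1)^1·1.0000/(1)·0.0637^0·0.9980^2 = -0.995942
d^1_{0,0}(3.0141) = +0.004058 -0.995942 = -0.991884
Attach z-rotation phases: D = e^{-i(0)(5.5454)}·(-0.991884)·e^{-i(0)(2.774)} = -0.991884+0.000000i

Re=-0.9919 Im=0.0000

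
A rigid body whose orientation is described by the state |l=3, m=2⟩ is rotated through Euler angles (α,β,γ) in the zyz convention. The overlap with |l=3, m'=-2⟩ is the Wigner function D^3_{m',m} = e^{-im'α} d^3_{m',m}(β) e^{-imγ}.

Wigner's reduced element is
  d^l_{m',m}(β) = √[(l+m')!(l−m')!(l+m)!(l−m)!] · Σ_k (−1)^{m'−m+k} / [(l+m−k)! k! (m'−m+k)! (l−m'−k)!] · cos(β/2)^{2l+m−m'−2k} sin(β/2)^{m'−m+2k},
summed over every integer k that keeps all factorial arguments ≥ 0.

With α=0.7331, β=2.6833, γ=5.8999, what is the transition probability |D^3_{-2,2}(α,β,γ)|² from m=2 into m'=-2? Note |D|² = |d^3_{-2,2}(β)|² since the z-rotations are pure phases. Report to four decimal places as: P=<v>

Split into d^3_{-2,2}(β=2.6833) × two z-phases.
With c≡cos(β/2)=0.227146 and s≡sin(β/2)=0.973861, N=[1·120·120·1]^{1/2}=120.000000
Admissible k: 4..5 (factorial args all ≥0)
  k=4: (−1)^0·120.0000/(24)·0.2271^2·0.9739^4 = +0.232043
  k=5: (−1)^1·120.0000/(120)·0.2271^0·0.9739^6 = -0.853063
d^3_{-2,2}(2.6833) = +0.232043 -0.853063 = -0.621020
|D^3_{-2,2}|² = |d^3_{-2,2}(β)|² = (-0.621020)² = 0.385665 (the z-rotation phases have unit modulus)

P=0.3857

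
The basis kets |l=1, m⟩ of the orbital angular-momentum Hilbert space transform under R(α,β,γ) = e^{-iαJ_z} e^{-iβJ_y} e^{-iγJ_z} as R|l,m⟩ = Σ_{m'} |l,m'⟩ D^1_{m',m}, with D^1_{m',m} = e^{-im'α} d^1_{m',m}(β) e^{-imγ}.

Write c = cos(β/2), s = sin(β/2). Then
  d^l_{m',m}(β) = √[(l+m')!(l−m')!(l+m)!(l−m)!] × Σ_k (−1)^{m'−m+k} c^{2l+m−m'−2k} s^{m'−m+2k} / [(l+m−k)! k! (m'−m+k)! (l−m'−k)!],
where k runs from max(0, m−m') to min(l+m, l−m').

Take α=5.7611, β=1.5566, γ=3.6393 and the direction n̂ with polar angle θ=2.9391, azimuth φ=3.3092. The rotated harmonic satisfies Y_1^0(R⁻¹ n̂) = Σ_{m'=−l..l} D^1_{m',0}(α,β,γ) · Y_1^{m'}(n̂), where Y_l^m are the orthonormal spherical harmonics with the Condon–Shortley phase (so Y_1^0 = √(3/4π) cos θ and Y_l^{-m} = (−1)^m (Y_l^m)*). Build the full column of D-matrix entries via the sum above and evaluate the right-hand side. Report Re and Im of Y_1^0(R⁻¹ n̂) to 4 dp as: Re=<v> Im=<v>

Need the full column D^1_{m',0} for m'=−1..1 at α=5.7611, β=1.5566, γ=3.6393.
cos(β/2)=0.712108, sin(β/2)=0.702070
d^1_{-1,0}: single k=1 term ⇒ +0.707036;  D = +0.612845-0.352591i
d^1_{0,0}: k∈[0..1] ⇒ +0.507098 -0.492902 = +0.014196;  D = +0.014196+0.000000i
d^1_{1,0}: single k=0 term ⇒ -0.707036;  D = -0.612845-0.352591i
Y_1^{m'}(θ=2.9391,φ=3.3092) and Σ D·Y over m':
  (+0.6128-0.3526i)·(-0.0685+0.0116i)  (+0.0142+0.0000i)·(-0.4786+0.0000i)  (-0.6128-0.3526i)·(+0.0685+0.0116i)
Y_1^0(R⁻¹ n̂) = -0.082591+0.000000i

Re=-0.0826 Im=0.0000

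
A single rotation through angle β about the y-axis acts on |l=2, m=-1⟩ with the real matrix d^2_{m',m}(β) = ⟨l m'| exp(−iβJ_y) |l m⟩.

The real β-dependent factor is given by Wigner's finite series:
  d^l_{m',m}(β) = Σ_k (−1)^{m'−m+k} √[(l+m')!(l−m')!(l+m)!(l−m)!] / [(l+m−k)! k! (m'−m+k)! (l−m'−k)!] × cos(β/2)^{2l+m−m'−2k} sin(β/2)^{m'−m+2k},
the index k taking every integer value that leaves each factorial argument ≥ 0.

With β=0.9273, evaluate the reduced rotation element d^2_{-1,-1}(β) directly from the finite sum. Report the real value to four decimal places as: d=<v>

d^2_{-1,-1}(β=0.9273) via Wigner's sum:
c=cos(0.9273/2)=0.894426, s=sin(0.9273/2)=0.447216; N=√[1·6·1·6]=6.000000
k∈{0,1} keeps every argument non-negative
  k=0: (−1)^0·6.0000/(6)·0.8944^4·0.4472^0 = +0.639997
  k=1: (−1)^1·6.0000/(2)·0.8944^2·0.4472^2 = -0.480003
d^2_{-1,-1}(0.9273) = +0.639997 -0.480003 = +0.159993

d=0.1600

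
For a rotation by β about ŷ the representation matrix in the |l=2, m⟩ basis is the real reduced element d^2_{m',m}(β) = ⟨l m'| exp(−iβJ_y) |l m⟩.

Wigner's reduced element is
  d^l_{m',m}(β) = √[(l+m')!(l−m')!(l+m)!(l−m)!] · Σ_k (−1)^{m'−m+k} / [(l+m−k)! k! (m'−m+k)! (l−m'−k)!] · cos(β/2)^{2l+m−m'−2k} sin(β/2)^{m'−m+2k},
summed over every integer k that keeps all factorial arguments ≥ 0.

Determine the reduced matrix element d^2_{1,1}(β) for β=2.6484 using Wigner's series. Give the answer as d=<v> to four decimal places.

d^2_{1,1}(β=2.6484) via Wigner's sum:
c=cos(2.6484/2)=0.244105, s=sin(2.6484/2)=0.969749; N=√[6·1·6·1]=6.000000
k: max(0,(1)−(1))=0 … min(2+(1),2−(1))=1
  k=0: (−1)^0·6.0000/(6)·0.2441^4·0.9697^0 = +0.003551
  k=1: (−1)^1·6.0000/(2)·0.2441^2·0.9697^2 = -0.168109
d^2_{1,1}(2.6484) = +0.003551 -0.168109 = -0.164559

d=-0.1646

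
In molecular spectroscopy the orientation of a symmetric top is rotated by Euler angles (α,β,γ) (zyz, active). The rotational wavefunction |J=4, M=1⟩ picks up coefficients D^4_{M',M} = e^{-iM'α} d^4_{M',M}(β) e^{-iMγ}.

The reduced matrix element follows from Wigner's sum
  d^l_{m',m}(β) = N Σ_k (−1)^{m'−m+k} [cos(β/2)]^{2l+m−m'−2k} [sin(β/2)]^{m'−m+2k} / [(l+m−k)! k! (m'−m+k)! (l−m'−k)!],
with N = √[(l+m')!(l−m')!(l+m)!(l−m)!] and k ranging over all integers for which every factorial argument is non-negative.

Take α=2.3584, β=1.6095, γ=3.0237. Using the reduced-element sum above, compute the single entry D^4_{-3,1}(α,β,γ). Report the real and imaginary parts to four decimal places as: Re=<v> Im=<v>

Re=-0.1780 Im=-0.2289

First d^4_{-3,1}(β=1.6095), then the phase factors e^{-i(-3)α} and e^{-i(1)γ}:
c=cos(1.6095/2)=0.693291, s=sin(1.6095/2)=0.720657; N=√[1·5040·120·6]=1904.940944
k: max(0,(1)−(-3))=4 … min(4+(1),4−(-3))=5
  k=4: (−1)^0·1904.9409/(144)·0.6933^4·0.7207^4 = +0.824323
  k=5: (−1)^1·1904.9409/(240)·0.6933^2·0.7207^6 = -0.534410
d^4_{-3,1}(1.6095) = +0.824323 -0.534410 = +0.289913
D = (+0.702413+0.711770i)·(+0.289913)·(-0.993059-0.117620i) = -0.177954-0.228871i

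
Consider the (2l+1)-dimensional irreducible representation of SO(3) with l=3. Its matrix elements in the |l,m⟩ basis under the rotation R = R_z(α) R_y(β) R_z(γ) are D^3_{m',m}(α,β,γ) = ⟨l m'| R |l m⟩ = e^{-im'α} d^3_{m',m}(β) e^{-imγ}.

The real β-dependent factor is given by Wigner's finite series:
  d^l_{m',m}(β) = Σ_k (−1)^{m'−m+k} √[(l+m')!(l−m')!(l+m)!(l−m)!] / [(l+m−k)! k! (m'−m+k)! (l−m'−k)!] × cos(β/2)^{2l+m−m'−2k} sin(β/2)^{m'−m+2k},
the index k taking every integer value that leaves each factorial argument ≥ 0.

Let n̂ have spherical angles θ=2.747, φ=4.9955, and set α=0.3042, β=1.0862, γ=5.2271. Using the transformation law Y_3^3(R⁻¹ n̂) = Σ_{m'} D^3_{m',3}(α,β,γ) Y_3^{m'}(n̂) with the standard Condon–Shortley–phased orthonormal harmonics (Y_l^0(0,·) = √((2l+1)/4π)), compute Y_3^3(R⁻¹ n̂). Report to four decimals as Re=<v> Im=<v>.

Re=0.0818 Im=-0.2923

Need the full column D^3_{m',3} for m'=−3..3 at α=0.3042, β=1.0862, γ=5.2271.
cos(β/2)=0.856111, sin(β/2)=0.516792
d^3_{-3,3}: single k=6 term ⇒ +0.019050;  D = -0.011247-0.015376i
d^3_{-2,3}: single k=5 term ⇒ +0.077301;  D = -0.062230-0.045857i
d^3_{-1,3}: single k=4 term ⇒ +0.202474;  D = -0.191493-0.065776i
d^3_{0,3}: single k=3 term ⇒ +0.387305;  D = -0.387167-0.010326i
d^3_{1,3}: single k=2 term ⇒ +0.555645;  D = -0.534383+0.152240i
d^3_{2,3}: single k=1 term ⇒ +0.582159;  D = -0.486399+0.319882i
d^3_{3,3}: single k=0 term ⇒ +0.393713;  D = -0.249049+0.304934i
Y_3^{m'}(θ=2.747,φ=4.9955) and Σ D·Y over m':
  (-0.0112-0.0154i)·(-0.0178-0.0157i)  (-0.0622-0.0459i)·(+0.1177-0.0748i)  (-0.1915-0.0658i)·(+0.1132+0.3890i)  (-0.3872-0.0103i)·(-0.4344+0.0000i)  (-0.5344+0.1522i)·(-0.1132+0.3890i)  (-0.4864+0.3199i)·(+0.1177+0.0748i)  (-0.2490+0.3049i)·(+0.0178-0.0157i)
Y_3^3(R⁻¹ n̂) = +0.081757-0.292280i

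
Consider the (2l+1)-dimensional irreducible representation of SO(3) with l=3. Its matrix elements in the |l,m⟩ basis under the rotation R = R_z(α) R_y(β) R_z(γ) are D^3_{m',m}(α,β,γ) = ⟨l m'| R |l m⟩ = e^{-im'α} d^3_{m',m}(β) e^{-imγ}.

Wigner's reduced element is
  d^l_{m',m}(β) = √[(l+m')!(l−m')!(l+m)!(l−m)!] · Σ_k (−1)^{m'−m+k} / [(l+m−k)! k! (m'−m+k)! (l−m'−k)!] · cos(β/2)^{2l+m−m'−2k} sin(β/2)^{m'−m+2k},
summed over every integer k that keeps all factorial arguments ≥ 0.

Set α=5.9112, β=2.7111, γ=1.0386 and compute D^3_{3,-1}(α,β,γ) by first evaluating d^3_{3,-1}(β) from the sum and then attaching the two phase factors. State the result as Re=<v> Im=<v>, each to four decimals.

Re=-0.0887 Im=0.1343

Split into d^3_{3,-1}(β=2.7111) × two z-phases.
With c≡cos(β/2)=0.213588 and s≡sin(β/2)=0.976924, N=[720·1·2·24]^{1/2}=185.903201
k: max(0,(-1)−(3))=0 … min(3+(-1),3−(3))=0
  k=0: (−1)^4·185.9032/(48)·0.2136^2·0.9769^4 = +0.160932
d^3_{3,-1}(2.7111) = +0.160932
D = (+0.439319+0.898331i)·(+0.160932)·(+0.507427+0.861695i) = -0.088700+0.134281i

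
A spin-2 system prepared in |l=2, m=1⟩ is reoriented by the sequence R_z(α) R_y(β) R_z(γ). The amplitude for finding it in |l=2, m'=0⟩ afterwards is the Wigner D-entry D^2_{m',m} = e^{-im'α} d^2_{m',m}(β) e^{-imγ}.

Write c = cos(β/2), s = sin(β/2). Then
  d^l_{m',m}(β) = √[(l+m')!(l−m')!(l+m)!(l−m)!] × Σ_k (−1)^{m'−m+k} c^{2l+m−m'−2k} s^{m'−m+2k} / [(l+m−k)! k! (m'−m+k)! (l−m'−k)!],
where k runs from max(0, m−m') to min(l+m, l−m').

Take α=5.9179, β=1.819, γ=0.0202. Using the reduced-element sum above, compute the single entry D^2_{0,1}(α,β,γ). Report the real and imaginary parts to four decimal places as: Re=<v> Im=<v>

Re=-0.2916 Im=0.0059

First d^2_{0,1}(β=1.819), then the phase factors e^{-i(0)α} and e^{-i(1)γ}:
Half-angle: c=0.614140, s=0.789197. N=√(2·2·6·1)=4.898979
The bounds max(0,m−m')=1 and min(l+m,l−m')=2 give 2 terms
  k=1: (−1)^0·4.8990/(2)·0.6141^3·0.7892^1 = +0.447779
  k=2: (−1)^1·4.8990/(2)·0.6141^1·0.7892^3 = -0.739434
d^2_{0,1}(1.819) = +0.447779 -0.739434 = -0.291654
D = (+1.000000+0.000000i)·(-0.291654)·(+0.999796-0.020199i) = -0.291595+0.005891i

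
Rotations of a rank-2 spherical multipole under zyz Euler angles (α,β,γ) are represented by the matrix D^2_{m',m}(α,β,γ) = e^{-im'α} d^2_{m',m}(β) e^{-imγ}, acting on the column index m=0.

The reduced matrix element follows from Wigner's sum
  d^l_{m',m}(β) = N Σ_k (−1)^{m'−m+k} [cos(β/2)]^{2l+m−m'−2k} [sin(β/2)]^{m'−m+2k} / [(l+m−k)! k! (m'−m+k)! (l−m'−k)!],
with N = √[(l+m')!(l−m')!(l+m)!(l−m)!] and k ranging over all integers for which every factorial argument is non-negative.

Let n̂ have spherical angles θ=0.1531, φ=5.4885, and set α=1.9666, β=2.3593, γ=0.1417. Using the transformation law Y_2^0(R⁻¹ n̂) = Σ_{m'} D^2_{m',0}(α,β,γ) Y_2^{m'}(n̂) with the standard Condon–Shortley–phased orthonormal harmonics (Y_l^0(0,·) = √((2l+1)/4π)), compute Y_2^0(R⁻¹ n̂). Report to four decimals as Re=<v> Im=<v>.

Need the full column D^2_{m',0} for m'=−2..2 at α=1.9666, β=2.3593, γ=0.1417.
cos(β/2)=0.381248, sin(β/2)=0.924473
d^2_{-2,0}: single k=2 term ⇒ +0.304285;  D = -0.213822-0.216493i
d^2_{-1,0}: k∈[1..2] ⇒ +0.125486 -0.737846 = -0.612361;  D = +0.236096-0.565017i
d^2_{0,0}: k∈[0..2] ⇒ +0.021127 -0.496895 +0.730426 = +0.254658;  D = +0.254658+0.000000i
d^2_{1,0}: k∈[0..1] ⇒ -0.125486 +0.737846 = +0.612361;  D = -0.236096-0.565017i
d^2_{2,0}: single k=0 term ⇒ +0.304285;  D = -0.213822+0.216493i
Y_2^{m'}(θ=0.1531,φ=5.4885) and Σ D·Y over m':
  (-0.2138-0.2165i)·(-0.0002+0.0090i)  (+0.2361-0.5650i)·(+0.0816+0.0831i)  (+0.2547+0.0000i)·(+0.6088+0.0000i)  (-0.2361-0.5650i)·(-0.0816+0.0831i)  (-0.2138+0.2165i)·(-0.0002-0.0090i)
Y_2^0(R⁻¹ n̂) = +0.291405+0.000000i

Re=0.2914 Im=0.0000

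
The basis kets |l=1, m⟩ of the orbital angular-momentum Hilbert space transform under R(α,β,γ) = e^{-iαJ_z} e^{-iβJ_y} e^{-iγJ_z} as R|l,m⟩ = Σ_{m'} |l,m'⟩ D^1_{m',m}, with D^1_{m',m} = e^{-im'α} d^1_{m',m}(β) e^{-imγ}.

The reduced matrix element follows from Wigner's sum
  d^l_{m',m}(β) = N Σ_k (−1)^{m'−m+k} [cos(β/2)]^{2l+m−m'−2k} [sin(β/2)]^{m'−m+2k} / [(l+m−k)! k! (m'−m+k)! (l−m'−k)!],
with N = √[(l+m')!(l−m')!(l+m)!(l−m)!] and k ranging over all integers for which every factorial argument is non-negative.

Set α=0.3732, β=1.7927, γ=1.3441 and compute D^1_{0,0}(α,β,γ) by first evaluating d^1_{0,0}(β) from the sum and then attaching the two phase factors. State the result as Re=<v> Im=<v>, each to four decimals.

Re=-0.2201 Im=0.0000

D^1_{0,0}(0.3732,1.7927,1.3441) = e^{-i·0·0.3732}·d^1_{0,0}(1.7927)·e^{-i·0·1.3441}. Compute d first:
With c≡cos(β/2)=0.624465 and s≡sin(β/2)=0.781053, N=[1·1·1·1]^{1/2}=1.000000
k∈{0,1} keeps every argument non-negative
  k=0: (−1)^0·1.0000/(1)·0.6245^2·0.7811^0 = +0.389956
  k=1: (−1)^1·1.0000/(1)·0.6245^0·0.7811^2 = -0.610044
d^1_{0,0}(1.7927) = +0.389956 -0.610044 = -0.220087
Phases: e^{-i·(0)·0.3732}=+1.000000+0.000000i, e^{-i·(0)·1.3441}=+1.000000+0.000000i ⇒ D=-0.220087+0.000000i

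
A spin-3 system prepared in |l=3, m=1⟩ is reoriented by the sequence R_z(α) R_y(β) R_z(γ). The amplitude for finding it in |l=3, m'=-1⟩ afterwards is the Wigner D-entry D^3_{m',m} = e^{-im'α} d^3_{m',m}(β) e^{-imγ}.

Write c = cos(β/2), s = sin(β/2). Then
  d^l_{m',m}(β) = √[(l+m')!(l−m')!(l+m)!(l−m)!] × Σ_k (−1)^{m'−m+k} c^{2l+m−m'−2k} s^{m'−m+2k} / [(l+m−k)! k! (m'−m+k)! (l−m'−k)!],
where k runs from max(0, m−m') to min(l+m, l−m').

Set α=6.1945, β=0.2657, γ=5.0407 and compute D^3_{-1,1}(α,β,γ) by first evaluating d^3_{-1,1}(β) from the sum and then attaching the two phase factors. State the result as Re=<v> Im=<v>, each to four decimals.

Re=0.0402 Im=0.0907

First d^3_{-1,1}(β=0.2657), then the phase factors e^{-i(-1)α} and e^{-i(1)γ}:
Half-angle: c=0.991188, s=0.132460. N=√(2·24·24·2)=48.000000
The bounds max(0,m−m')=2 and min(l+m,l−m')=4 give 3 terms
  k=2: (−1)^0·48.0000/(8)·0.9912^4·0.1325^2 = +0.101611
  k=3: (−1)^1·48.0000/(6)·0.9912^2·0.1325^4 = -0.002420
  k=4: (−1)^2·48.0000/(48)·0.9912^0·0.1325^6 = +0.000005
d^3_{-1,1}(0.2657) = +0.101611 -0.002420 +0.000005 = +0.099197
Phases: e^{-i·(-1)·6.1945}=+0.996070-0.088569i, e^{-i·(1)·5.0407}=+0.322445+0.946588i ⇒ D=+0.040177+0.090697i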